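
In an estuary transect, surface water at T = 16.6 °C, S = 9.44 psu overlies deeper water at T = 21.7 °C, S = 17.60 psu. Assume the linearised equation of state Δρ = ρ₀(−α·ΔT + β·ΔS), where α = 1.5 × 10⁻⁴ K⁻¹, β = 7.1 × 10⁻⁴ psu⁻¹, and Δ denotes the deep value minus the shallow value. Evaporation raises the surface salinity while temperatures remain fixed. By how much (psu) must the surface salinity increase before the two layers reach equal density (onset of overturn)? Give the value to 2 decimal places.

7.08 psu

Neutral buoyancy requires −α(T_deep − T_surf) + β(S_deep − S_surf′) = 0.
S_surf′ = S_deep − (α/β)·ΔT = 17.60 − (1.5 × 10⁻⁴/7.1 × 10⁻⁴)·(+5.1) = 16.5225 psu.
Increase required: 16.5225 − 9.44 = 7.0825 psu.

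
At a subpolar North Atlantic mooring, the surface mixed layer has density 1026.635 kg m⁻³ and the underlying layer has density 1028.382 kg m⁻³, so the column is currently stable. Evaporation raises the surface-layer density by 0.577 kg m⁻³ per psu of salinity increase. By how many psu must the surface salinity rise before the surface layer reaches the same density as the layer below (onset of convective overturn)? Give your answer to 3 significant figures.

Density deficit of the surface layer: 1028.382 − 1026.635 = 1.747 kg m⁻³.
Required change = 1.747 / 0.577 = 3.03 psu.

3.03 psu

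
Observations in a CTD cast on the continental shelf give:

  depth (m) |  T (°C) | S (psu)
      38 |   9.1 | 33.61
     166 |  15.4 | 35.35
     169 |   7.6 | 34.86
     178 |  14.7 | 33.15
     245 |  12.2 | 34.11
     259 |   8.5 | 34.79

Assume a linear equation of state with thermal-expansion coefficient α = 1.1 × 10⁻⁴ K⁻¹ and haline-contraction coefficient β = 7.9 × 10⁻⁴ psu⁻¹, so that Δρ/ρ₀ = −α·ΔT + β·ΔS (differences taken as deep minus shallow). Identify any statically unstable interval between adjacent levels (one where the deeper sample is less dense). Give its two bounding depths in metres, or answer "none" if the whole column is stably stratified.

Evaluate Δρ/ρ₀ = −αΔT + βΔS across each adjacent pair:
  38–166 m: −αΔT+βΔS = −(1.1 × 10⁻⁴)(+6.3)+(7.9 × 10⁻⁴)(+1.74) = 6.8 × 10⁻⁴ → stable
  166–169 m: −αΔT+βΔS = −(1.1 × 10⁻⁴)(-7.8)+(7.9 × 10⁻⁴)(-0.49) = 4.7 × 10⁻⁴ → stable
  169–178 m: −αΔT+βΔS = −(1.1 × 10⁻⁴)(+7.1)+(7.9 × 10⁻⁴)(-1.71) = -2.1 × 10⁻³ → UNSTABLE
  178–245 m: −αΔT+βΔS = −(1.1 × 10⁻⁴)(-2.5)+(7.9 × 10⁻⁴)(+0.96) = 1.0 × 10⁻³ → stable
  245–259 m: −αΔT+βΔS = −(1.1 × 10⁻⁴)(-3.7)+(7.9 × 10⁻⁴)(+0.68) = 9.4 × 10⁻⁴ → stable
The 169–178 m interval has Δρ < 0: lighter water underlies denser water.

169–178 m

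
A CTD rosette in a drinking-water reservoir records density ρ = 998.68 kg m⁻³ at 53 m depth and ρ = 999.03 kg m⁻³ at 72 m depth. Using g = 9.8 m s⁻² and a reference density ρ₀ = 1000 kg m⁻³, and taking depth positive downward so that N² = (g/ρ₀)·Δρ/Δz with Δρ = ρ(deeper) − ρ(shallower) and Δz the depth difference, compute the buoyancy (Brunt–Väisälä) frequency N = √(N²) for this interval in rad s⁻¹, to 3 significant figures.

0.0134 rad s⁻¹

Δρ = 999.03 − 998.68 = 0.35 kg m⁻³ over Δz = 72 − 53 = 19 m.
N² = (9.8/1000) × (0.35/19) = 1.8053 × 10⁻⁴ s⁻².
N = √(1.8053 × 10⁻⁴) = 0.013436 rad s⁻¹ ≈ 0.0134 rad s⁻¹.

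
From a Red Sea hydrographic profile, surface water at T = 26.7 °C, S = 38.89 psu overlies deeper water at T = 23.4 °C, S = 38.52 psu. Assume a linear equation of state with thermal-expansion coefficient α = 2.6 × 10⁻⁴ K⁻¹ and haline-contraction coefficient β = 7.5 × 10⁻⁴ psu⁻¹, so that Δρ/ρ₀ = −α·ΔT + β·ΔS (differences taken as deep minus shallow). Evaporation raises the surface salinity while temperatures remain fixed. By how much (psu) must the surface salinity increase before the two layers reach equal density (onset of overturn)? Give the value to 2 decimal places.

0.77 psu

Neutral buoyancy requires −α(T_deep − T_surf) + β(S_deep − S_surf′) = 0.
S_surf′ = S_deep − (α/β)·ΔT = 38.52 − (2.6 × 10⁻⁴/7.5 × 10⁻⁴)·(-3.3) = 39.6640 psu.
Increase required: 39.6640 − 38.89 = 0.7740 psu.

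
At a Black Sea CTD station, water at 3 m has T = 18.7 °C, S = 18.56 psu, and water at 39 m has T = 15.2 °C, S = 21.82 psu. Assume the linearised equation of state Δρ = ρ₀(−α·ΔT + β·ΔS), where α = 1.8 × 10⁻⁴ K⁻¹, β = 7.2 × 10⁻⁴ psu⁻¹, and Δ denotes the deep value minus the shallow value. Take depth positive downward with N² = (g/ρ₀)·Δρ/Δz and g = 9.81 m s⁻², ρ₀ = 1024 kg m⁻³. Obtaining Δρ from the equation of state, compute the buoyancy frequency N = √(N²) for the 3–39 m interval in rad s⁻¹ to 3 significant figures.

0.0285 rad s⁻¹

ΔT = -3.5 K, ΔS = +3.26 psu (deep − shallow).
Δρ/ρ₀ = −αΔT + βΔS = 6.30 × 10⁻⁴ + 2.3472 × 10⁻³ = 2.9772 × 10⁻³, so Δρ ≈ 3.049 kg m⁻³.
N² = (g/ρ₀)·Δρ/Δz = g·(Δρ/ρ₀)/Δz = 9.81 × 2.9772 × 10⁻³ / 36 = 8.1129 × 10⁻⁴ s⁻².
N = √(8.1129 × 10⁻⁴) = 0.028483 rad s⁻¹ ≈ 0.0285 rad s⁻¹.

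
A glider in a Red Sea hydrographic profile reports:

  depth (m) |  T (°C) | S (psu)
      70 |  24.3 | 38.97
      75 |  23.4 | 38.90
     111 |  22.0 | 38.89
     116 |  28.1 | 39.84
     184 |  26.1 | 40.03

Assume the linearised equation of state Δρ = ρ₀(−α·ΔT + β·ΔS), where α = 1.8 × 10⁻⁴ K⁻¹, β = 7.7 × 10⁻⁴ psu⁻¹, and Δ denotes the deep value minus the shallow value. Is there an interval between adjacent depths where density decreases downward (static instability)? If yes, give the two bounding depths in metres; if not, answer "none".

111–116 m

Evaluate Δρ/ρ₀ = −αΔT + βΔS across each adjacent pair:
  70–75 m: −αΔT+βΔS = −(1.8 × 10⁻⁴)(-0.9)+(7.7 × 10⁻⁴)(-0.07) = 1.1 × 10⁻⁴ → stable
  75–111 m: −αΔT+βΔS = −(1.8 × 10⁻⁴)(-1.4)+(7.7 × 10⁻⁴)(-0.01) = 2.4 × 10⁻⁴ → stable
  111–116 m: −αΔT+βΔS = −(1.8 × 10⁻⁴)(+6.1)+(7.7 × 10⁻⁴)(+0.95) = -3.7 × 10⁻⁴ → UNSTABLE
  116–184 m: −αΔT+βΔS = −(1.8 × 10⁻⁴)(-2.0)+(7.7 × 10⁻⁴)(+0.19) = 5.1 × 10⁻⁴ → stable
The 111–116 m interval has Δρ < 0: lighter water underlies denser water.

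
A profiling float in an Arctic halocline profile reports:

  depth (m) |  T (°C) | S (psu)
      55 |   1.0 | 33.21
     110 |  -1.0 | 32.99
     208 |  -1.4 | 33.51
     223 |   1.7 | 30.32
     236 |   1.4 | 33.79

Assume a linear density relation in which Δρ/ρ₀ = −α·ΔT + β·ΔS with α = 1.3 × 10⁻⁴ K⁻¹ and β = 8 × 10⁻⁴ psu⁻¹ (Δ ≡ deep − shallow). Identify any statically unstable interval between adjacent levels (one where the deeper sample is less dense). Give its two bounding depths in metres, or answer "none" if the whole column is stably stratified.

208–223 m

Evaluate Δρ/ρ₀ = −αΔT + βΔS across each adjacent pair:
  55–110 m: −αΔT+βΔS = −(1.3 × 10⁻⁴)(-2.0)+(8 × 10⁻⁴)(-0.22) = 8.4 × 10⁻⁵ → stable
  110–208 m: −αΔT+βΔS = −(1.3 × 10⁻⁴)(-0.4)+(8 × 10⁻⁴)(+0.52) = 4.7 × 10⁻⁴ → stable
  208–223 m: −αΔT+βΔS = −(1.3 × 10⁻⁴)(+3.1)+(8 × 10⁻⁴)(-3.19) = -3.0 × 10⁻³ → UNSTABLE
  223–236 m: −αΔT+βΔS = −(1.3 × 10⁻⁴)(-0.3)+(8 × 10⁻⁴)(+3.47) = 2.8 × 10⁻³ → stable
The 208–223 m interval has Δρ < 0: lighter water underlies denser water.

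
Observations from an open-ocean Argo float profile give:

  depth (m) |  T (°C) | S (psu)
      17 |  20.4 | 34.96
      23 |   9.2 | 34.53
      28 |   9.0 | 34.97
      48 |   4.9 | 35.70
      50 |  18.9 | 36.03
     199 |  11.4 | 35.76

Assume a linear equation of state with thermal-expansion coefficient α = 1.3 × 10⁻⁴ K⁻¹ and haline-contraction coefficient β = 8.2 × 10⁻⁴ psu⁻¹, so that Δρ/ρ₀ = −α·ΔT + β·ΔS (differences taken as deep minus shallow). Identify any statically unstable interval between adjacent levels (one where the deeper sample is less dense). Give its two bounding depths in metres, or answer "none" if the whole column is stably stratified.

Evaluate Δρ/ρ₀ = −αΔT + βΔS across each adjacent pair:
  17–23 m: −αΔT+βΔS = −(1.3 × 10⁻⁴)(-11.2)+(8.2 × 10⁻⁴)(-0.43) = 1.1 × 10⁻³ → stable
  23–28 m: −αΔT+βΔS = −(1.3 × 10⁻⁴)(-0.2)+(8.2 × 10⁻⁴)(+0.44) = 3.9 × 10⁻⁴ → stable
  28–48 m: −αΔT+βΔS = −(1.3 × 10⁻⁴)(-4.1)+(8.2 × 10⁻⁴)(+0.73) = 1.1 × 10⁻³ → stable
  48–50 m: −αΔT+βΔS = −(1.3 × 10⁻⁴)(+14.0)+(8.2 × 10⁻⁴)(+0.33) = -1.5 × 10⁻³ → UNSTABLE
  50–199 m: −αΔT+βΔS = −(1.3 × 10⁻⁴)(-7.5)+(8.2 × 10⁻⁴)(-0.27) = 7.5 × 10⁻⁴ → stable
The 48–50 m interval has Δρ < 0: lighter water underlies denser water.

48–50 m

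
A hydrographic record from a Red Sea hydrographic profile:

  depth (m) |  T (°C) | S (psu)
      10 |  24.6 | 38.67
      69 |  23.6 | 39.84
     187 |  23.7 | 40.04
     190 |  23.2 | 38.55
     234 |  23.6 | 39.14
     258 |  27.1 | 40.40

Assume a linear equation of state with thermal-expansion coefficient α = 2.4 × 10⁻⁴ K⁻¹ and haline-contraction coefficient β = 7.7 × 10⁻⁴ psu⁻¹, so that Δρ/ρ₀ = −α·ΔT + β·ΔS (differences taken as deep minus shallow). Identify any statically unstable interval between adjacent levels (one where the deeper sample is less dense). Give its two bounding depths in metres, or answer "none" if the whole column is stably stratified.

Evaluate Δρ/ρ₀ = −αΔT + βΔS across each adjacent pair:
  10–69 m: −αΔT+βΔS = −(2.4 × 10⁻⁴)(-1.0)+(7.7 × 10⁻⁴)(+1.17) = 1.1 × 10⁻³ → stable
  69–187 m: −αΔT+βΔS = −(2.4 × 10⁻⁴)(+0.1)+(7.7 × 10⁻⁴)(+0.20) = 1.3 × 10⁻⁴ → stable
  187–190 m: −αΔT+βΔS = −(2.4 × 10⁻⁴)(-0.5)+(7.7 × 10⁻⁴)(-1.49) = -1.0 × 10⁻³ → UNSTABLE
  190–234 m: −αΔT+βΔS = −(2.4 × 10⁻⁴)(+0.4)+(7.7 × 10⁻⁴)(+0.59) = 3.6 × 10⁻⁴ → stable
  234–258 m: −αΔT+βΔS = −(2.4 × 10⁻⁴)(+3.5)+(7.7 × 10⁻⁴)(+1.26) = 1.3 × 10⁻⁴ → stable
The 187–190 m interval has Δρ < 0: lighter water underlies denser water.

187–190 m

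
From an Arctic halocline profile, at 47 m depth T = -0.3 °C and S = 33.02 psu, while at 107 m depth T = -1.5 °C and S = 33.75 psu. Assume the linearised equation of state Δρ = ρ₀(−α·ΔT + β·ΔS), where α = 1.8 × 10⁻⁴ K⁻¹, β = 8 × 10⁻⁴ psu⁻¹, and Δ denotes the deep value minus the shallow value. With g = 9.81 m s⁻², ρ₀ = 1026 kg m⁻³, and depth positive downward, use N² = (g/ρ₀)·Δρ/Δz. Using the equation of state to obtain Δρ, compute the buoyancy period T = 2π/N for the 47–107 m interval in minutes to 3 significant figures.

ΔT = -1.2 K, ΔS = +0.73 psu (deep − shallow).
Δρ/ρ₀ = −αΔT + βΔS = 2.16 × 10⁻⁴ + 5.84 × 10⁻⁴ = 8.00 × 10⁻⁴, so Δρ ≈ 0.8208 kg m⁻³.
N² = (g/ρ₀)·Δρ/Δz = g·(Δρ/ρ₀)/Δz = 9.81 × 8.00 × 10⁻⁴ / 60 = 1.3080 × 10⁻⁴ s⁻².
N = √(1.3080 × 10⁻⁴) = 0.011437 rad s⁻¹ → T = 2π/N = 549.37 s = 9.1562 min ≈ 9.16 min.

9.16 min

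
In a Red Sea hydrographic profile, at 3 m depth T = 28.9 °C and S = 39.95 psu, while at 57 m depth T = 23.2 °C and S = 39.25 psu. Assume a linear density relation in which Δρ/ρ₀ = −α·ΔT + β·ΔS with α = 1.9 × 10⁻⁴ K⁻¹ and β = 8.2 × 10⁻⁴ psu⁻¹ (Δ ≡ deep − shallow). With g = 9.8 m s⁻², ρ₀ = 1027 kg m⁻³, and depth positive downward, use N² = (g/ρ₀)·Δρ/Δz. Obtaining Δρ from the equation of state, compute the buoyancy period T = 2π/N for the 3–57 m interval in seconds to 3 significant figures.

654 s

ΔT = -5.7 K, ΔS = -0.70 psu (deep − shallow).
Δρ/ρ₀ = −αΔT + βΔS = 1.083 × 10⁻³ − 5.74 × 10⁻⁴ = 5.09 × 10⁻⁴, so Δρ ≈ 0.5227 kg m⁻³.
N² = (g/ρ₀)·Δρ/Δz = g·(Δρ/ρ₀)/Δz = 9.8 × 5.09 × 10⁻⁴ / 54 = 9.2374 × 10⁻⁵ s⁻².
N = √(9.2374 × 10⁻⁵) = 9.6111 × 10⁻³ rad s⁻¹ → T = 2π/N = 653.74 s ≈ 654 s.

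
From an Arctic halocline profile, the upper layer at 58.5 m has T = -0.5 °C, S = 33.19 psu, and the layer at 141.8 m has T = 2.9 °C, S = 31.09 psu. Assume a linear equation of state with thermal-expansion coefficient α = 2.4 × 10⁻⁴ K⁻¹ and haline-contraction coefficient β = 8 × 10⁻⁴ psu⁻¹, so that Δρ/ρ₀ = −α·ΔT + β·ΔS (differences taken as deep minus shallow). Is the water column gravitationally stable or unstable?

unstable

ΔT = 2.9 − -0.5 = +3.4 K and ΔS = 31.09 − 33.19 = -2.10 psu (deep − shallow).
−αΔT = -8.16 × 10⁻⁴; βΔS = -1.68 × 10⁻³; sum Δρ/ρ₀ = -2.496 × 10⁻³.
Δρ/ρ₀ < 0, so Δρ < 0: deeper water is lighter → statically unstable; the column would overturn.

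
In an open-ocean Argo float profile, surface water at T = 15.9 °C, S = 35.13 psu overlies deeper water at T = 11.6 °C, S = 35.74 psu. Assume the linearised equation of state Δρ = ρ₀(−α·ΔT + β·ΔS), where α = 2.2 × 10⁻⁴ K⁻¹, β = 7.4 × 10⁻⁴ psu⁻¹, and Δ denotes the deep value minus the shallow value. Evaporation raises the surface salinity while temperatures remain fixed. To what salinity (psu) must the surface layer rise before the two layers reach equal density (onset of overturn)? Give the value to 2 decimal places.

37.02 psu

Neutral buoyancy requires −α(T_deep − T_surf) + β(S_deep − S_surf′) = 0.
S_surf′ = S_deep − (α/β)·ΔT = 35.74 − (2.2 × 10⁻⁴/7.4 × 10⁻⁴)·(-4.3) = 37.0184 psu.
Increase required: 37.0184 − 35.13 = 1.8884 psu.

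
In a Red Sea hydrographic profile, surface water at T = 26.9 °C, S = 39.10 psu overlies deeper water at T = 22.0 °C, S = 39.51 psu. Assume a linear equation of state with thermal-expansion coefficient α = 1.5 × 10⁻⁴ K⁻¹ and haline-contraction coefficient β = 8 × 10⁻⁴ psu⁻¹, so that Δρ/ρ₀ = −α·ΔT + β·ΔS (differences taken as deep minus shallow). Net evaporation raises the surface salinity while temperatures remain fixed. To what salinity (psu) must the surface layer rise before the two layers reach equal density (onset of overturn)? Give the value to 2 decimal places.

40.43 psu

Neutral buoyancy requires −α(T_deep − T_surf) + β(S_deep − S_surf′) = 0.
S_surf′ = S_deep − (α/β)·ΔT = 39.51 − (1.5 × 10⁻⁴/8 × 10⁻⁴)·(-4.9) = 40.4288 psu.
Increase required: 40.4288 − 39.10 = 1.3288 psu.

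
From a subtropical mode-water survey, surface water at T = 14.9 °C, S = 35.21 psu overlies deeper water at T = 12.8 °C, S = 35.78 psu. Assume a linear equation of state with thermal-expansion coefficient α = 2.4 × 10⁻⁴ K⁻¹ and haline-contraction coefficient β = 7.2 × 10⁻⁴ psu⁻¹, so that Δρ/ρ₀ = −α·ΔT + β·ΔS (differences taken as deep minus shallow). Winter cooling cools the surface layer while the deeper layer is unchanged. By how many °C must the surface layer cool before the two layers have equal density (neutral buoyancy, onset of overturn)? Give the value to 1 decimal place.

3.8 °C

Neutral buoyancy requires Δρ = 0, i.e. −α(T_deep − T_surf′) + β(S_deep − S_surf) = 0.
T_surf′ = T_deep − (β/α)·ΔS = 12.8 − (7.2 × 10⁻⁴/2.4 × 10⁻⁴)·(+0.57) = 11.090 °C.
Cooling required: 14.9 − (11.090) = 3.810 °C.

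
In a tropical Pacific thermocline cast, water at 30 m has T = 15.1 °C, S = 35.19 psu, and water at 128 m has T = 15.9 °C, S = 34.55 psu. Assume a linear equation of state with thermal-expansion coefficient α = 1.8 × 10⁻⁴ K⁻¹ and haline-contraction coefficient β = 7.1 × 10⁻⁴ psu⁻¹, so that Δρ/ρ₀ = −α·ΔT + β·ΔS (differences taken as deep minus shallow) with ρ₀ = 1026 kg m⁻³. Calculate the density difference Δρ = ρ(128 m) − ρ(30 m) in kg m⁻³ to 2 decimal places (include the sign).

ΔT = +0.8 K, ΔS = -0.64 psu (deep − shallow).
Δρ/ρ₀ = −(1.8 × 10⁻⁴)(+0.8) + (7.1 × 10⁻⁴)(-0.64) = -5.984 × 10⁻⁴.
Δρ = 1026 × (-5.984 × 10⁻⁴) = -0.61 kg m⁻³.
Negative Δρ: lighter below, statically unstable.

-0.61 kg m⁻³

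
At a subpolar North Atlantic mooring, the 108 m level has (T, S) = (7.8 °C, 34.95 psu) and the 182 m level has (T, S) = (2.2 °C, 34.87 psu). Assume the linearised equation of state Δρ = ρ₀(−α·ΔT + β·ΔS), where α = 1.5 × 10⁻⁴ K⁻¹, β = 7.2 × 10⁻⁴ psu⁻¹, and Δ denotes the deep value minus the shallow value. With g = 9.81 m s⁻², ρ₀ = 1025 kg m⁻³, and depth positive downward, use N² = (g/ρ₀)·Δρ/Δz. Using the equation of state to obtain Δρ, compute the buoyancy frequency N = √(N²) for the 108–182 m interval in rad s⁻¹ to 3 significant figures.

ΔT = -5.6 K, ΔS = -0.08 psu (deep − shallow).
Δρ/ρ₀ = −αΔT + βΔS = 8.40 × 10⁻⁴ − 5.76 × 10⁻⁵ = 7.824 × 10⁻⁴, so Δρ ≈ 0.8020 kg m⁻³.
N² = (g/ρ₀)·Δρ/Δz = g·(Δρ/ρ₀)/Δz = 9.81 × 7.824 × 10⁻⁴ / 74 = 1.0372 × 10⁻⁴ s⁻².
N = √(1.0372 × 10⁻⁴) = 0.010184 rad s⁻¹ ≈ 0.0102 rad s⁻¹.

0.0102 rad s⁻¹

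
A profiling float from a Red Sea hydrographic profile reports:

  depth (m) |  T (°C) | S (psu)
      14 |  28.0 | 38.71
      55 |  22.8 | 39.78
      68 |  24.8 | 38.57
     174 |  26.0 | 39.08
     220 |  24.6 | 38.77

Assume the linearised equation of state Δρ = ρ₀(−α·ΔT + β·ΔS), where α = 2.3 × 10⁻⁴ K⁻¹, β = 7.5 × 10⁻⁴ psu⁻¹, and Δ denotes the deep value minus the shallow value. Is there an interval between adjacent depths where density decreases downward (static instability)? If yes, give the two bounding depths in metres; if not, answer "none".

Evaluate Δρ/ρ₀ = −αΔT + βΔS across each adjacent pair:
  14–55 m: −αΔT+βΔS = −(2.3 × 10⁻⁴)(-5.2)+(7.5 × 10⁻⁴)(+1.07) = 2.0 × 10⁻³ → stable
  55–68 m: −αΔT+βΔS = −(2.3 × 10⁻⁴)(+2.0)+(7.5 × 10⁻⁴)(-1.21) = -1.4 × 10⁻³ → UNSTABLE
  68–174 m: −αΔT+βΔS = −(2.3 × 10⁻⁴)(+1.2)+(7.5 × 10⁻⁴)(+0.51) = 1.1 × 10⁻⁴ → stable
  174–220 m: −αΔT+βΔS = −(2.3 × 10⁻⁴)(-1.4)+(7.5 × 10⁻⁴)(-0.31) = 8.9 × 10⁻⁵ → stable
The 55–68 m interval has Δρ < 0: lighter water underlies denser water.

55–68 m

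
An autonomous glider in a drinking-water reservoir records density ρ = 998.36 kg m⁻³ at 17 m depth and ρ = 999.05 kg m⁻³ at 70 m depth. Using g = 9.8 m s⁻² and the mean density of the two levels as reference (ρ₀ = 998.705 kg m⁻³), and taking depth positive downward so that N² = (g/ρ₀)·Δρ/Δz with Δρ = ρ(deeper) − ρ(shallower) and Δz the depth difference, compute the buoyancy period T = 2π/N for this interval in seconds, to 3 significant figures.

556 s

Δρ = 999.05 − 998.36 = 0.69 kg m⁻³ over Δz = 70 − 17 = 53 m.
N² = (9.8/998.705) × (0.69/53) = 1.2775 × 10⁻⁴ s⁻².
N = √(1.2775 × 10⁻⁴) = 0.011303 rad s⁻¹, so T = 2π/N = 555.89 s ≈ 556 s.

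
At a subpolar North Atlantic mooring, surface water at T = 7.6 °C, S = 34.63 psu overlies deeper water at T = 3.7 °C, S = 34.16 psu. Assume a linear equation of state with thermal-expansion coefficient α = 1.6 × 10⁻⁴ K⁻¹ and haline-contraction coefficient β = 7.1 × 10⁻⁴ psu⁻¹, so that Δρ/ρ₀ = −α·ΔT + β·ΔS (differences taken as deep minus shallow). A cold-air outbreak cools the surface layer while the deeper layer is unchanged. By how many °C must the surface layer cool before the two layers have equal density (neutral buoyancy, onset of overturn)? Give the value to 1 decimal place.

Neutral buoyancy requires Δρ = 0, i.e. −α(T_deep − T_surf′) + β(S_deep − S_surf) = 0.
T_surf′ = T_deep − (β/α)·ΔS = 3.7 − (7.1 × 10⁻⁴/1.6 × 10⁻⁴)·(-0.47) = 5.786 °C.
Cooling required: 7.6 − (5.786) = 1.814 °C.

1.8 °C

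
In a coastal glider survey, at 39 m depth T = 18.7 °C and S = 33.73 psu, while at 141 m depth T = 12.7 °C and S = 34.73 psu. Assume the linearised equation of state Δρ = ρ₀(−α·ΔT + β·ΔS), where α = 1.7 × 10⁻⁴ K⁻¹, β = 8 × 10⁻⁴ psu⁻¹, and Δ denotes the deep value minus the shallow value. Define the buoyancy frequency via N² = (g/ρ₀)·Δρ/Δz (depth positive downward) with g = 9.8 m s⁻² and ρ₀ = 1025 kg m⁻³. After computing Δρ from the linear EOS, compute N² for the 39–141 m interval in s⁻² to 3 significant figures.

ΔT = -6.0 K, ΔS = +1.00 psu (deep − shallow).
Δρ/ρ₀ = −αΔT + βΔS = 1.02 × 10⁻³ + 8.00 × 10⁻⁴ = 1.82 × 10⁻³, so Δρ ≈ 1.865 kg m⁻³.
N² = (g/ρ₀)·Δρ/Δz = g·(Δρ/ρ₀)/Δz = 9.8 × 1.82 × 10⁻³ / 102 = 1.7486 × 10⁻⁴ s⁻² ≈ 1.75 × 10⁻⁴ s⁻².

1.75 × 10⁻⁴ s⁻²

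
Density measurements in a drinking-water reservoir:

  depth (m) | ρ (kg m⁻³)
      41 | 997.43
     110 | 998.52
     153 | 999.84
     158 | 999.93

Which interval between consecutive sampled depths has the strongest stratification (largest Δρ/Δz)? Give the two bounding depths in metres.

110–153 m

Compute the density gradient over each adjacent pair:
  41–110 m: Δρ/Δz = 1.09/69 = 0.016 kg m⁻⁴
  110–153 m: Δρ/Δz = 1.32/43 = 0.031 kg m⁻⁴
  153–158 m: Δρ/Δz = 0.09/5 = 0.018 kg m⁻⁴
The largest gradient is in the 110–153 m interval — the pycnocline.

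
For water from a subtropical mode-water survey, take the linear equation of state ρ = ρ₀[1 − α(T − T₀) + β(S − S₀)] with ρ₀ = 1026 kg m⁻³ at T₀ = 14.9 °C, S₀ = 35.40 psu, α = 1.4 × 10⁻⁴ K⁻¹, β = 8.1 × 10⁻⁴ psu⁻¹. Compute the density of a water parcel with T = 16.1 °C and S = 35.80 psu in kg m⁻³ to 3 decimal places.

1026.160 kg m⁻³

T − T₀ = +1.2 K, S − S₀ = +0.40 psu.
Bracket = 1 − α·(+1.2) + β·(+0.40) = 1 + (1.56 × 10⁻⁴) = 1.0001560.
ρ = 1026 × 1.0001560 = 1026.160 kg m⁻³.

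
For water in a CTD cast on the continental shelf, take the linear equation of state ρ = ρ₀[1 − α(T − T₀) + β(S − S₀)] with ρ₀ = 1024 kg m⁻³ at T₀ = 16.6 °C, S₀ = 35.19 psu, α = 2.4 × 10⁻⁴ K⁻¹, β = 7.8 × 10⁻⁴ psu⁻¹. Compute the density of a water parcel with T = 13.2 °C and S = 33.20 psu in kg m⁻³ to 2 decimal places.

T − T₀ = -3.4 K, S − S₀ = -1.99 psu.
Bracket = 1 − α·(-3.4) + β·(-1.99) = 1 + (-7.362 × 10⁻⁴) = 0.9992638.
ρ = 1024 × 0.9992638 = 1023.25 kg m⁻³.

1023.25 kg m⁻³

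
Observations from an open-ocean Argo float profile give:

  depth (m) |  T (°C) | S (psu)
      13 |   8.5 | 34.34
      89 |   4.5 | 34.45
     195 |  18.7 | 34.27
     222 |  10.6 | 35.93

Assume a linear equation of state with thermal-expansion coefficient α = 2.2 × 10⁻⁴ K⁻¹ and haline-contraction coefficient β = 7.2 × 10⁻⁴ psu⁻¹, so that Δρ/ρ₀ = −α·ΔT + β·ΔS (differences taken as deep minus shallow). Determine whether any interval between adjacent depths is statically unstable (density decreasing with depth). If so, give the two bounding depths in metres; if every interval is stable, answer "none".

Evaluate Δρ/ρ₀ = −αΔT + βΔS across each adjacent pair:
  13–89 m: −αΔT+βΔS = −(2.2 × 10⁻⁴)(-4.0)+(7.2 × 10⁻⁴)(+0.11) = 9.6 × 10⁻⁴ → stable
  89–195 m: −αΔT+βΔS = −(2.2 × 10⁻⁴)(+14.2)+(7.2 × 10⁻⁴)(-0.18) = -3.3 × 10⁻³ → UNSTABLE
  195–222 m: −αΔT+βΔS = −(2.2 × 10⁻⁴)(-8.1)+(7.2 × 10⁻⁴)(+1.66) = 3.0 × 10⁻³ → stable
The 89–195 m interval has Δρ < 0: lighter water underlies denser water.

89–195 m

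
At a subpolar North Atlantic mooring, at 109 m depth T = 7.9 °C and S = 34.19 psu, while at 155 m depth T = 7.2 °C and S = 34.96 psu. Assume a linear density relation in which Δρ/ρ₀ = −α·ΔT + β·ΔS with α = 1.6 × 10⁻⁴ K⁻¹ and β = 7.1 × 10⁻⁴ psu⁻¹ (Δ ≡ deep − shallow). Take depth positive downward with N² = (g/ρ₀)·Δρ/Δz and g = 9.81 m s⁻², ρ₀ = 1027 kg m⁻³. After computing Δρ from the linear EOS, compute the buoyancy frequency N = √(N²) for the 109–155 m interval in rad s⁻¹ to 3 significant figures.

ΔT = -0.7 K, ΔS = +0.77 psu (deep − shallow).
Δρ/ρ₀ = −αΔT + βΔS = 1.12 × 10⁻⁴ + 5.467 × 10⁻⁴ = 6.587 × 10⁻⁴, so Δρ ≈ 0.6765 kg m⁻³.
N² = (g/ρ₀)·Δρ/Δz = g·(Δρ/ρ₀)/Δz = 9.81 × 6.587 × 10⁻⁴ / 46 = 1.4047 × 10⁻⁴ s⁻².
N = √(1.4047 × 10⁻⁴) = 0.011852 rad s⁻¹ ≈ 0.0119 rad s⁻¹.

0.0119 rad s⁻¹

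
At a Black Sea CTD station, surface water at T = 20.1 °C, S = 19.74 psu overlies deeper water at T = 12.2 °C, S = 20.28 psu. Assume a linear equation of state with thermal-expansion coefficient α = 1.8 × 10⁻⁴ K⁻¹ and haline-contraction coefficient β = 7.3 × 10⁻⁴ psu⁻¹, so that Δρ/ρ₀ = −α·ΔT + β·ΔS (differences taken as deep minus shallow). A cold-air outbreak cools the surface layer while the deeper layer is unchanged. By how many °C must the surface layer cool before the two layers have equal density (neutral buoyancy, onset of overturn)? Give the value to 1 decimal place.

10.1 °C

Neutral buoyancy requires Δρ = 0, i.e. −α(T_deep − T_surf′) + β(S_deep − S_surf) = 0.
T_surf′ = T_deep − (β/α)·ΔS = 12.2 − (7.3 × 10⁻⁴/1.8 × 10⁻⁴)·(+0.54) = 10.010 °C.
Cooling required: 20.1 − (10.010) = 10.090 °C.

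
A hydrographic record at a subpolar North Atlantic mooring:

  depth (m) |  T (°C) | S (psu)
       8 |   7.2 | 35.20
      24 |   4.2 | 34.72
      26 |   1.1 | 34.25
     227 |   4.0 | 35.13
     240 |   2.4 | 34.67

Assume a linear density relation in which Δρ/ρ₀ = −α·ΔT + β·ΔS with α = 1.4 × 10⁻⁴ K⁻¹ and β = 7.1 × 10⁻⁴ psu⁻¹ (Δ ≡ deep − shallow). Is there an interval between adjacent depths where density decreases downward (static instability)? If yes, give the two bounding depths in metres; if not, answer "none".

227–240 m

Evaluate Δρ/ρ₀ = −αΔT + βΔS across each adjacent pair:
  8–24 m: −αΔT+βΔS = −(1.4 × 10⁻⁴)(-3.0)+(7.1 × 10⁻⁴)(-0.48) = 7.9 × 10⁻⁵ → stable
  24–26 m: −αΔT+βΔS = −(1.4 × 10⁻⁴)(-3.1)+(7.1 × 10⁻⁴)(-0.47) = 1.0 × 10⁻⁴ → stable
  26–227 m: −αΔT+βΔS = −(1.4 × 10⁻⁴)(+2.9)+(7.1 × 10⁻⁴)(+0.88) = 2.2 × 10⁻⁴ → stable
  227–240 m: −αΔT+βΔS = −(1.4 × 10⁻⁴)(-1.6)+(7.1 × 10⁻⁴)(-0.46) = -1.0 × 10⁻⁴ → UNSTABLE
The 227–240 m interval has Δρ < 0: lighter water underlies denser water.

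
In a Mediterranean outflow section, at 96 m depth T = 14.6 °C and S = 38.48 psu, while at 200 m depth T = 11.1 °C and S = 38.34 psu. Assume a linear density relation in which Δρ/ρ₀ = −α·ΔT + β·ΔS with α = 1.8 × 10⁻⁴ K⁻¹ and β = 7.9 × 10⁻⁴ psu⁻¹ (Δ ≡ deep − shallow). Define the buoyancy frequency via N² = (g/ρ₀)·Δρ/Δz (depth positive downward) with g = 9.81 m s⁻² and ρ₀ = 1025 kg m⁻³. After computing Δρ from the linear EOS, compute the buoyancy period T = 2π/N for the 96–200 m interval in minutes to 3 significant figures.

ΔT = -3.5 K, ΔS = -0.14 psu (deep − shallow).
Δρ/ρ₀ = −αΔT + βΔS = 6.30 × 10⁻⁴ − 1.106 × 10⁻⁴ = 5.194 × 10⁻⁴, so Δρ ≈ 0.5324 kg m⁻³.
N² = (g/ρ₀)·Δρ/Δz = g·(Δρ/ρ₀)/Δz = 9.81 × 5.194 × 10⁻⁴ / 104 = 4.8993 × 10⁻⁵ s⁻².
N = √(4.8993 × 10⁻⁵) = 6.9995 × 10⁻³ rad s⁻¹ → T = 2π/N = 897.66 s = 14.961 min ≈ 15.0 min.

15.0 min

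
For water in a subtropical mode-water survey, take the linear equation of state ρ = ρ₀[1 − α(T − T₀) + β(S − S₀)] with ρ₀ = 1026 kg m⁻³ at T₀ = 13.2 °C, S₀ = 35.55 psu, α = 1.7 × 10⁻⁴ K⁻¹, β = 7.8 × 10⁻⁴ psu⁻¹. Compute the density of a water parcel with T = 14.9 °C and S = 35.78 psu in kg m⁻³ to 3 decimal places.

T − T₀ = +1.7 K, S − S₀ = +0.23 psu.
Bracket = 1 − α·(+1.7) + β·(+0.23) = 1 + (-1.096 × 10⁻⁴) = 0.9998904.
ρ = 1026 × 0.9998904 = 1025.888 kg m⁻³.

1025.888 kg m⁻³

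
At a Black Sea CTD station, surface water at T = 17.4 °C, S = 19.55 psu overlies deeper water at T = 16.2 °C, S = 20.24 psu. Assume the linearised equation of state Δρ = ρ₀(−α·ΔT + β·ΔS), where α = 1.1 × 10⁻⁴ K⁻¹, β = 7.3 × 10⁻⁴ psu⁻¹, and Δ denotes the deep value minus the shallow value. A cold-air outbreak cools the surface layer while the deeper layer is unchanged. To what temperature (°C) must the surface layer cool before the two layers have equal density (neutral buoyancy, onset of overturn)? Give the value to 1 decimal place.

Neutral buoyancy requires Δρ = 0, i.e. −α(T_deep − T_surf′) + β(S_deep − S_surf) = 0.
T_surf′ = T_deep − (β/α)·ΔS = 16.2 − (7.3 × 10⁻⁴/1.1 × 10⁻⁴)·(+0.69) = 11.621 °C.
Cooling required: 17.4 − (11.621) = 5.779 °C.

11.6 °C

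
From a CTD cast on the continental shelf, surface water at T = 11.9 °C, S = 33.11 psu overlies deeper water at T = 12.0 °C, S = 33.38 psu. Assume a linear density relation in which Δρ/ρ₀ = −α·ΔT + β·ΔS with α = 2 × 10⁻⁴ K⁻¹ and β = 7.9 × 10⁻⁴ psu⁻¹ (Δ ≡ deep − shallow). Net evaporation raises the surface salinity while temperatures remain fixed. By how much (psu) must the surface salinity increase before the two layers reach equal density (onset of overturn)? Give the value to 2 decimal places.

0.24 psu

Neutral buoyancy requires −α(T_deep − T_surf) + β(S_deep − S_surf′) = 0.
S_surf′ = S_deep − (α/β)·ΔT = 33.38 − (2 × 10⁻⁴/7.9 × 10⁻⁴)·(+0.1) = 33.3547 psu.
Increase required: 33.3547 − 33.11 = 0.2447 psu.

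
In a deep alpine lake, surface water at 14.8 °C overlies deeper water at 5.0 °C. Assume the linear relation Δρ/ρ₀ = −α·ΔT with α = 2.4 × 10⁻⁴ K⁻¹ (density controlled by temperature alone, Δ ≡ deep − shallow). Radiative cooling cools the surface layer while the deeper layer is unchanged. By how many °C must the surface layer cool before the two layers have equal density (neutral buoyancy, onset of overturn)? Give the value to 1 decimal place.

9.8 °C

With temperature the only control, equal density requires T_surf′ = T_deep.
T_surf′ = 5.0 °C.
Cooling required: 14.8 − 5.0 = 9.8 °C.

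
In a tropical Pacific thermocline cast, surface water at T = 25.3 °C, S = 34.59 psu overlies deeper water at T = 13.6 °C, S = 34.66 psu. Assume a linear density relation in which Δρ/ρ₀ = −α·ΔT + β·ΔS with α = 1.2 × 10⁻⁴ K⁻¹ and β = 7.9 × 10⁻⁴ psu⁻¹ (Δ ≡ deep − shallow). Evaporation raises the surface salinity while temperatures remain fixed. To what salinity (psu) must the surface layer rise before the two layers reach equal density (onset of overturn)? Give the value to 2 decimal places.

36.44 psu

Neutral buoyancy requires −α(T_deep − T_surf) + β(S_deep − S_surf′) = 0.
S_surf′ = S_deep − (α/β)·ΔT = 34.66 − (1.2 × 10⁻⁴/7.9 × 10⁻⁴)·(-11.7) = 36.4372 psu.
Increase required: 36.4372 − 34.59 = 1.8472 psu.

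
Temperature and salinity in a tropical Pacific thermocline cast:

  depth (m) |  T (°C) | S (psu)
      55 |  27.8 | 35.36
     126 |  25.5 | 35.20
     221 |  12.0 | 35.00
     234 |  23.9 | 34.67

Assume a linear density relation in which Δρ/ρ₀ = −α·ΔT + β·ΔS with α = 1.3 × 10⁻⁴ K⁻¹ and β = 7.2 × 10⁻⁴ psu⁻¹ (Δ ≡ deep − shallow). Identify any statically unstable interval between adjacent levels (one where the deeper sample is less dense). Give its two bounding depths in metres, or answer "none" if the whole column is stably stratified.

221–234 m

Evaluate Δρ/ρ₀ = −αΔT + βΔS across each adjacent pair:
  55–126 m: −αΔT+βΔS = −(1.3 × 10⁻⁴)(-2.3)+(7.2 × 10⁻⁴)(-0.16) = 1.8 × 10⁻⁴ → stable
  126–221 m: −αΔT+βΔS = −(1.3 × 10⁻⁴)(-13.5)+(7.2 × 10⁻⁴)(-0.20) = 1.6 × 10⁻³ → stable
  221–234 m: −αΔT+βΔS = −(1.3 × 10⁻⁴)(+11.9)+(7.2 × 10⁻⁴)(-0.33) = -1.8 × 10⁻³ → UNSTABLE
The 221–234 m interval has Δρ < 0: lighter water underlies denser water.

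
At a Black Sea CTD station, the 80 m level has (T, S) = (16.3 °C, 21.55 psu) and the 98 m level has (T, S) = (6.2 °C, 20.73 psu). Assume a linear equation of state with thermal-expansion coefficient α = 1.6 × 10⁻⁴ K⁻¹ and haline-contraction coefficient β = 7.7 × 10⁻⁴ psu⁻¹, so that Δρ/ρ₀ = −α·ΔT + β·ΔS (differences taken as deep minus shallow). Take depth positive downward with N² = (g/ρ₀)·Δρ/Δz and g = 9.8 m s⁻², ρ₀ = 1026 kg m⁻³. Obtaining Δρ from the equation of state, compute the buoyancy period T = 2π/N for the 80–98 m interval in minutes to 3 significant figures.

ΔT = -10.1 K, ΔS = -0.82 psu (deep − shallow).
Δρ/ρ₀ = −αΔT + βΔS = 1.616 × 10⁻³ − 6.314 × 10⁻⁴ = 9.846 × 10⁻⁴, so Δρ ≈ 1.010 kg m⁻³.
N² = (g/ρ₀)·Δρ/Δz = g·(Δρ/ρ₀)/Δz = 9.8 × 9.846 × 10⁻⁴ / 18 = 5.3606 × 10⁻⁴ s⁻².
N = √(5.3606 × 10⁻⁴) = 0.023153 rad s⁻¹ → T = 2π/N = 271.38 s = 4.5230 min ≈ 4.52 min.

4.52 min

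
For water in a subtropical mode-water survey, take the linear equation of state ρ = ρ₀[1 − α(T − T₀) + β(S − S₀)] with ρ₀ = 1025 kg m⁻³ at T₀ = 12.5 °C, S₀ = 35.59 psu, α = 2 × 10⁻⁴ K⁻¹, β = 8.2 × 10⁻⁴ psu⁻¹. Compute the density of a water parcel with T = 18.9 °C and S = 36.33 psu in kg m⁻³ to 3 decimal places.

1024.310 kg m⁻³

T − T₀ = +6.4 K, S − S₀ = +0.74 psu.
Bracket = 1 − α·(+6.4) + β·(+0.74) = 1 + (-6.732 × 10⁻⁴) = 0.9993268.
ρ = 1025 × 0.9993268 = 1024.310 kg m⁻³.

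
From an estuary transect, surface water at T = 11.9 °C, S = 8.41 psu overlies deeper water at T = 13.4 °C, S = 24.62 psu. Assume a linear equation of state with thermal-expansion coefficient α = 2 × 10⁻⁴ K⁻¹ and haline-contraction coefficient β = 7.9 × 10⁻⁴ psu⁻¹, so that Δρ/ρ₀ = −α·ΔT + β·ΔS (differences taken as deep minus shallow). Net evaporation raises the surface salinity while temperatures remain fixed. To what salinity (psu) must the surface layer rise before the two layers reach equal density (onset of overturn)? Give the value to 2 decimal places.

24.24 psu

Neutral buoyancy requires −α(T_deep − T_surf) + β(S_deep − S_surf′) = 0.
S_surf′ = S_deep − (α/β)·ΔT = 24.62 − (2 × 10⁻⁴/7.9 × 10⁻⁴)·(+1.5) = 24.2403 psu.
Increase required: 24.2403 − 8.41 = 15.8303 psu.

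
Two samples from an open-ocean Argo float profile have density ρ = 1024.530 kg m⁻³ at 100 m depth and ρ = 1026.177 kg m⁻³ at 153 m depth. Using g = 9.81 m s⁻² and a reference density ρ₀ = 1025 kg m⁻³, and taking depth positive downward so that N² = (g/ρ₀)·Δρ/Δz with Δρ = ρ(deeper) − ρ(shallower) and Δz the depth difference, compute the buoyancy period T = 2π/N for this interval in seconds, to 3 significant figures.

Δρ = 1026.177 − 1024.530 = 1.647 kg m⁻³ over Δz = 153 − 100 = 53 m.
N² = (9.81/1025) × (1.647/53) = 2.9742 × 10⁻⁴ s⁻².
N = √(2.9742 × 10⁻⁴) = 0.017246 rad s⁻¹, so T = 2π/N = 364.33 s ≈ 364 s.
Since Δρ > 0 the layer is stably stratified.

364 s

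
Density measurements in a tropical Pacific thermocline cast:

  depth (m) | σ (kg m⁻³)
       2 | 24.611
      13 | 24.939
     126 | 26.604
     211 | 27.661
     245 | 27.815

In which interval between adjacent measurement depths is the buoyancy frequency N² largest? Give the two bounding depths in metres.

Compute the density gradient over each adjacent pair:
  2–13 m: Δρ/Δz = 0.328/11 = 0.030 kg m⁻⁴
  13–126 m: Δρ/Δz = 1.665/113 = 0.015 kg m⁻⁴
  126–211 m: Δρ/Δz = 1.057/85 = 0.012 kg m⁻⁴
  211–245 m: Δρ/Δz = 0.154/34 = 4.5 × 10⁻³ kg m⁻⁴
The largest gradient is in the 2–13 m interval — the pycnocline.

2–13 m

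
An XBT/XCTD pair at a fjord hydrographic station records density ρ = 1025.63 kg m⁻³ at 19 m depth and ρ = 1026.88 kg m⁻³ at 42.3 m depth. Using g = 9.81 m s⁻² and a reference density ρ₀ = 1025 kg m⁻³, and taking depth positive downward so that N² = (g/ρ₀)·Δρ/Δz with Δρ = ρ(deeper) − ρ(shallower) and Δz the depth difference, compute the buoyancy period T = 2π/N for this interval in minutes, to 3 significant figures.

Δρ = 1026.88 − 1025.63 = 1.25 kg m⁻³ over Δz = 42.3 − 19 = 23.3 m.
N² = (9.81/1025) × (1.25/23.3) = 5.1345 × 10⁻⁴ s⁻².
N = √(5.1345 × 10⁻⁴) = 0.022659 rad s⁻¹, so T = 2π/N = 277.29 s = 4.6215 min ≈ 4.62 min.

4.62 min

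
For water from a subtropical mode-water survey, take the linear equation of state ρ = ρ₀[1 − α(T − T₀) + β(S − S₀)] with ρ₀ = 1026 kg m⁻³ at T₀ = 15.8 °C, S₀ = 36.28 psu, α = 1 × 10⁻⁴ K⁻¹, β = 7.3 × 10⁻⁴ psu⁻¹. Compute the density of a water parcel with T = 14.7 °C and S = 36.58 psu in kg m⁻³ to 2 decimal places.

1026.34 kg m⁻³

T − T₀ = -1.1 K, S − S₀ = +0.30 psu.
Bracket = 1 − α·(-1.1) + β·(+0.30) = 1 + (3.29 × 10⁻⁴) = 1.0003290.
ρ = 1026 × 1.0003290 = 1026.34 kg m⁻³.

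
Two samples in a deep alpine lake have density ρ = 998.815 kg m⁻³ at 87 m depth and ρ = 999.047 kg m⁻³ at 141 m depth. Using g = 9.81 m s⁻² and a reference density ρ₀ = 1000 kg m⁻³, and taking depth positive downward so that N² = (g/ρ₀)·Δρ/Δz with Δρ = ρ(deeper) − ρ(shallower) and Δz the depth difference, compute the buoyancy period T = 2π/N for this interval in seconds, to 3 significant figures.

Δρ = 999.047 − 998.815 = 0.232 kg m⁻³ over Δz = 141 − 87 = 54 m.
N² = (9.81/1000) × (0.232/54) = 4.2147 × 10⁻⁵ s⁻².
N = √(4.2147 × 10⁻⁵) = 6.4921 × 10⁻³ rad s⁻¹, so T = 2π/N = 967.82 s ≈ 968 s.
Since Δρ > 0 the layer is stably stratified.

968 s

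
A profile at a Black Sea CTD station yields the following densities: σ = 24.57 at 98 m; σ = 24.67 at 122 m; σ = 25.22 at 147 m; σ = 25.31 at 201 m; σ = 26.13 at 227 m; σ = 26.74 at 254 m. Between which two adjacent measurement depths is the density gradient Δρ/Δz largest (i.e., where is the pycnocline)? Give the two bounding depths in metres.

201–227 m

Compute the density gradient over each adjacent pair:
  98–122 m: Δρ/Δz = 0.10/24 = 4.2 × 10⁻³ kg m⁻⁴
  122–147 m: Δρ/Δz = 0.55/25 = 0.022 kg m⁻⁴
  147–201 m: Δρ/Δz = 0.09/54 = 1.7 × 10⁻³ kg m⁻⁴
  201–227 m: Δρ/Δz = 0.82/26 = 0.032 kg m⁻⁴
  227–254 m: Δρ/Δz = 0.61/27 = 0.023 kg m⁻⁴
The largest gradient is in the 201–227 m interval — the pycnocline.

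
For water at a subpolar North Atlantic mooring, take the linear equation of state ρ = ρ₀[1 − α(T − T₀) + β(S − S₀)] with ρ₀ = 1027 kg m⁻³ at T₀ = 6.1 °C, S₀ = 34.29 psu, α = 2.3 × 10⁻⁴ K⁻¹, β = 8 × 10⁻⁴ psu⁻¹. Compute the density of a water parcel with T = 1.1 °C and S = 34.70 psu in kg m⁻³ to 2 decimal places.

T − T₀ = -5.0 K, S − S₀ = +0.41 psu.
Bracket = 1 − α·(-5.0) + β·(+0.41) = 1 + (1.478 × 10⁻³) = 1.0014780.
ρ = 1027 × 1.0014780 = 1028.52 kg m⁻³.

1028.52 kg m⁻³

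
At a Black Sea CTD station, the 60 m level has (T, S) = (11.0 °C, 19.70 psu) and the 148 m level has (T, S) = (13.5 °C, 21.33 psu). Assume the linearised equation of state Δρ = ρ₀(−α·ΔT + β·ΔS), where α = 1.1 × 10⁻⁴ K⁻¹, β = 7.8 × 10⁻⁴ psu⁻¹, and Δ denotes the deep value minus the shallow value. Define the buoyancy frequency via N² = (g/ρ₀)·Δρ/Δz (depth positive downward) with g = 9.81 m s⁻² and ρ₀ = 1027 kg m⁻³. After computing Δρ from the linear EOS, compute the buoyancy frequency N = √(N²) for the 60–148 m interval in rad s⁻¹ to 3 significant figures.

0.0105 rad s⁻¹

ΔT = +2.5 K, ΔS = +1.63 psu (deep − shallow).
Δρ/ρ₀ = −αΔT + βΔS = -2.75 × 10⁻⁴ + 1.2714 × 10⁻³ = 9.964 × 10⁻⁴, so Δρ ≈ 1.023 kg m⁻³.
N² = (g/ρ₀)·Δρ/Δz = g·(Δρ/ρ₀)/Δz = 9.81 × 9.964 × 10⁻⁴ / 88 = 1.1108 × 10⁻⁴ s⁻².
N = √(1.1108 × 10⁻⁴) = 0.010539 rad s⁻¹ ≈ 0.0105 rad s⁻¹.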